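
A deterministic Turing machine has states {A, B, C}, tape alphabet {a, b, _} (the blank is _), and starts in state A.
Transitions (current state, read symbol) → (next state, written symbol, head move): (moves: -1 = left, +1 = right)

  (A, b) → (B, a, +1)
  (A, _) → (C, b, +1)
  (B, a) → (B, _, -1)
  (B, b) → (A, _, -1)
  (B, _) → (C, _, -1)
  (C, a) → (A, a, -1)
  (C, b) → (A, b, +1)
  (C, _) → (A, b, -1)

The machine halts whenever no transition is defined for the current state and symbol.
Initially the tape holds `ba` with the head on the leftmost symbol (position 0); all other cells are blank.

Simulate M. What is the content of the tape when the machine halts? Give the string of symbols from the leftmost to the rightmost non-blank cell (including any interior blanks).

bba

state=A head=0 tape=___[b]a   (A,b)→(B,a,+1)
state=B head=1 tape=___a[a]   (B,a)→(B,_,-1)
state=B head=0 tape=___[a]_   (B,a)→(B,_,-1)
state=B head=-1 tape=__[_]__   (B,_)→(C,_,-1)
state=C head=-2 tape=_[_]___   (C,_)→(A,b,-1)
state=A head=-3 tape=[_]b___   (A,_)→(C,b,+1)
state=C head=-2 tape=b[b]___   (C,b)→(A,b,+1)
state=A head=-1 tape=bb[_]__   (A,_)→(C,b,+1)
state=C head=0 tape=bbb[_]_   (C,_)→(A,b,-1)
state=A head=-1 tape=bb[b]b_   (A,b)→(B,a,+1)
state=B head=0 tape=bba[b]_   (B,b)→(A,_,-1)
state=A head=-1 tape=bb[a]__
The non-blank tape span at halt is bba.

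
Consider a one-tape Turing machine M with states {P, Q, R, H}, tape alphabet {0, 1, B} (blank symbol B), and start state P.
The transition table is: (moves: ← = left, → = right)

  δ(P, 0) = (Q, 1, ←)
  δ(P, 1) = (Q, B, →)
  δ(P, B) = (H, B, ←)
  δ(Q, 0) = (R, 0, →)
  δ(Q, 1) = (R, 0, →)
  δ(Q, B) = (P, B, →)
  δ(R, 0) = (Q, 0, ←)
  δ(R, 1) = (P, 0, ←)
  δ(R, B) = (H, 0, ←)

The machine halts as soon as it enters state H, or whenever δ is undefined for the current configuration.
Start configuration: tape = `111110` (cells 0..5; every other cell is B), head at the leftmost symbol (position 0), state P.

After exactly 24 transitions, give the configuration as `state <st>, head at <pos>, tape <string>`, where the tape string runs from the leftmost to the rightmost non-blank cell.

state=P head=0 tape=[1]11110   (P,1)→(Q,B,→)
state=Q head=1 tape=B[1]1110   (Q,1)→(R,0,→)
state=R head=2 tape=B0[1]110   (R,1)→(P,0,←)
state=P head=1 tape=B[0]0110   (P,0)→(Q,1,←)
state=Q head=0 tape=[B]10110   (Q,B)→(P,B,→)
state=P head=1 tape=B[1]0110   (P,1)→(Q,B,→)
state=Q head=2 tape=BB[0]110   (Q,0)→(R,0,→)
state=R head=3 tape=BB0[1]10   (R,1)→(P,0,←)
state=P head=2 tape=BB[0]010   (P,0)→(Q,1,←)
state=Q head=1 tape=B[B]1010   (Q,B)→(P,B,→)
state=P head=2 tape=BB[1]010   (P,1)→(Q,B,→)
state=Q head=3 tape=BBB[0]10   (Q,0)→(R,0,→)
state=R head=4 tape=BBB0[1]0   (R,1)→(P,0,←)
state=P head=3 tape=BBB[0]00   (P,0)→(Q,1,←)
state=Q head=2 tape=BB[B]100   (Q,B)→(P,B,→)
state=P head=3 tape=BBB[1]00   (P,1)→(Q,B,→)
state=Q head=4 tape=BBBB[0]0   (Q,0)→(R,0,→)
state=R head=5 tape=BBBB0[0]   (R,0)→(Q,0,←)
state=Q head=4 tape=BBBB[0]0   (Q,0)→(R,0,→)
state=R head=5 tape=BBBB0[0]   (R,0)→(Q,0,←)
state=Q head=4 tape=BBBB[0]0   (Q,0)→(R,0,→)
state=R head=5 tape=BBBB0[0]   (R,0)→(Q,0,←)
state=Q head=4 tape=BBBB[0]0   (Q,0)→(R,0,→)
state=R head=5 tape=BBBB0[0]   (R,0)→(Q,0,←)
state=Q head=4 tape=BBBB[0]0
After 24 steps: state Q, head at 4, tape 00.

state Q, head at 4, tape 00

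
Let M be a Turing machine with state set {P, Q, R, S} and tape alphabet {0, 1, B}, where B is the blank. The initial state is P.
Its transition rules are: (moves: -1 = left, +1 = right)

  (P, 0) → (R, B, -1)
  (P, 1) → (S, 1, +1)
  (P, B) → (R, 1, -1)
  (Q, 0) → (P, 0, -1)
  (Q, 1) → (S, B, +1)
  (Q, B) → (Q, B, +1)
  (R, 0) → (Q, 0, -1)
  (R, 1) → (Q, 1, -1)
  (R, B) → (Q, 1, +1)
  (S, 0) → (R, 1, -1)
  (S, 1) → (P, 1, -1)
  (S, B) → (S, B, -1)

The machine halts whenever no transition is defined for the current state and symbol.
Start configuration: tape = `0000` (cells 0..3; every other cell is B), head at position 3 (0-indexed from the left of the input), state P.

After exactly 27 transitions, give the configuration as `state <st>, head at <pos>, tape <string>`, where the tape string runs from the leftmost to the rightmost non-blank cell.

state Q, head at -4, tape 111100

state=P head=3 tape=BBBB000[0]   (P,0)→(R,B,-1)
state=R head=2 tape=BBBB00[0]B   (R,0)→(Q,0,-1)
state=Q head=1 tape=BBBB0[0]0B   (Q,0)→(P,0,-1)
state=P head=0 tape=BBBB[0]00B   (P,0)→(R,B,-1)
state=R head=-1 tape=BBB[B]B00B   (R,B)→(Q,1,+1)
state=Q head=0 tape=BBB1[B]00B   (Q,B)→(Q,B,+1)
state=Q head=1 tape=BBB1B[0]0B   (Q,0)→(P,0,-1)
state=P head=0 tape=BBB1[B]00B   (P,B)→(R,1,-1)
state=R head=-1 tape=BBB[1]100B   (R,1)→(Q,1,-1)
state=Q head=-2 tape=BB[B]1100B   (Q,B)→(Q,B,+1)
state=Q head=-1 tape=BBB[1]100B   (Q,1)→(S,B,+1)
state=S head=0 tape=BBBB[1]00B   (S,1)→(P,1,-1)
state=P head=-1 tape=BBB[B]100B   (P,B)→(R,1,-1)
state=R head=-2 tape=BB[B]1100B   (R,B)→(Q,1,+1)
state=Q head=-1 tape=BB1[1]100B   (Q,1)→(S,B,+1)
state=S head=0 tape=BB1B[1]00B   (S,1)→(P,1,-1)
state=P head=-1 tape=BB1[B]100B   (P,B)→(R,1,-1)
state=R head=-2 tape=BB[1]1100B   (R,1)→(Q,1,-1)
state=Q head=-3 tape=B[B]11100B   (Q,B)→(Q,B,+1)
state=Q head=-2 tape=BB[1]1100B   (Q,1)→(S,B,+1)
state=S head=-1 tape=BBB[1]100B   (S,1)→(P,1,-1)
state=P head=-2 tape=BB[B]1100B   (P,B)→(R,1,-1)
state=R head=-3 tape=B[B]11100B   (R,B)→(Q,1,+1)
state=Q head=-2 tape=B1[1]1100B   (Q,1)→(S,B,+1)
state=S head=-1 tape=B1B[1]100B   (S,1)→(P,1,-1)
state=P head=-2 tape=B1[B]1100B   (P,B)→(R,1,-1)
state=R head=-3 tape=B[1]11100B   (R,1)→(Q,1,-1)
state=Q head=-4 tape=[B]111100B
After 27 steps: state Q, head at -4, tape 111100.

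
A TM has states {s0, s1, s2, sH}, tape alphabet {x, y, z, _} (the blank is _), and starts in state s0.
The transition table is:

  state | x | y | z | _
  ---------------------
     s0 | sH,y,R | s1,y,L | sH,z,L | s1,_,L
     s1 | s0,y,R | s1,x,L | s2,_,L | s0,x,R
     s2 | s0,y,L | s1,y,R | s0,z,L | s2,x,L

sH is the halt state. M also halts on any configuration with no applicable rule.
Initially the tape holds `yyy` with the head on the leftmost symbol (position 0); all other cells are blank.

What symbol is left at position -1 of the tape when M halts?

y

state=s0 head=0 tape=__[y]yy   (s0,y)→(s1,y,L)
state=s1 head=-1 tape=_[_]yyy   (s1,_)→(s0,x,R)
state=s0 head=0 tape=_x[y]yy   (s0,y)→(s1,y,L)
state=s1 head=-1 tape=_[x]yyy   (s1,x)→(s0,y,R)
state=s0 head=0 tape=_y[y]yy   (s0,y)→(s1,y,L)
state=s1 head=-1 tape=_[y]yyy   (s1,y)→(s1,x,L)
state=s1 head=-2 tape=[_]xyyy   (s1,_)→(s0,x,R)
state=s0 head=-1 tape=x[x]yyy   (s0,x)→(sH,y,R)
state=sH head=0 tape=xy[y]yy
Cell -1 holds y when M halts.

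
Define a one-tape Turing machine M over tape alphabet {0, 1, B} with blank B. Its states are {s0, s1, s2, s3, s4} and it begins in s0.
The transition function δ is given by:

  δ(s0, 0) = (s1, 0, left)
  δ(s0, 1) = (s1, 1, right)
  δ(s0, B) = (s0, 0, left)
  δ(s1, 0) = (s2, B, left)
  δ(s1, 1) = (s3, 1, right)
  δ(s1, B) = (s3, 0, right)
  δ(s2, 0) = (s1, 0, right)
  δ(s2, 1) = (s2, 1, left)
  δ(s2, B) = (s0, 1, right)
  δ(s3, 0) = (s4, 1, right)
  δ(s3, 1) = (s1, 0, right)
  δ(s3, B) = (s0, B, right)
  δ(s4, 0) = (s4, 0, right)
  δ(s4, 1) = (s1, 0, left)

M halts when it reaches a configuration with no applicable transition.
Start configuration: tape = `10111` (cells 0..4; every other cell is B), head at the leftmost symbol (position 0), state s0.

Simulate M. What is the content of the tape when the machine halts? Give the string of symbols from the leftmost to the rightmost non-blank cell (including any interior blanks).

110010100

s0 | B[1]0111BBBB   read 1 → write 1, move right, go to s1
s1 | B1[0]111BBBB   read 0 → write B, move left, go to s2
s2 | B[1]B111BBBB   read 1 → write 1, move left, go to s2
s2 | [B]1B111BBBB   read B → write 1, move right, go to s0
s0 | 1[1]B111BBBB   read 1 → write 1, move right, go to s1
s1 | 11[B]111BBBB   read B → write 0, move right, go to s3
s3 | 110[1]11BBBB   read 1 → write 0, move right, go to s1
s1 | 1100[1]1BBBB   read 1 → write 1, move right, go to s3
s3 | 11001[1]BBBB   read 1 → write 0, move right, go to s1
s1 | 110010[B]BBB   read B → write 0, move right, go to s3
s3 | 1100100[B]BB   read B → write B, move right, go to s0
s0 | 1100100B[B]B   read B → write 0, move left, go to s0
s0 | 1100100[B]0B   read B → write 0, move left, go to s0
s0 | 110010[0]00B   read 0 → write 0, move left, go to s1
s1 | 11001[0]000B   read 0 → write B, move left, go to s2
s2 | 1100[1]B000B   read 1 → write 1, move left, go to s2
s2 | 110[0]1B000B   read 0 → write 0, move right, go to s1
s1 | 1100[1]B000B   read 1 → write 1, move right, go to s3
s3 | 11001[B]000B   read B → write B, move right, go to s0
s0 | 11001B[0]00B   read 0 → write 0, move left, go to s1
s1 | 11001[B]000B   read B → write 0, move right, go to s3
s3 | 110010[0]00B   read 0 → write 1, move right, go to s4
s4 | 1100101[0]0B   read 0 → write 0, move right, go to s4
s4 | 11001010[0]B   read 0 → write 0, move right, go to s4
s4 | 110010100[B]
The non-blank tape span at halt is 110010100.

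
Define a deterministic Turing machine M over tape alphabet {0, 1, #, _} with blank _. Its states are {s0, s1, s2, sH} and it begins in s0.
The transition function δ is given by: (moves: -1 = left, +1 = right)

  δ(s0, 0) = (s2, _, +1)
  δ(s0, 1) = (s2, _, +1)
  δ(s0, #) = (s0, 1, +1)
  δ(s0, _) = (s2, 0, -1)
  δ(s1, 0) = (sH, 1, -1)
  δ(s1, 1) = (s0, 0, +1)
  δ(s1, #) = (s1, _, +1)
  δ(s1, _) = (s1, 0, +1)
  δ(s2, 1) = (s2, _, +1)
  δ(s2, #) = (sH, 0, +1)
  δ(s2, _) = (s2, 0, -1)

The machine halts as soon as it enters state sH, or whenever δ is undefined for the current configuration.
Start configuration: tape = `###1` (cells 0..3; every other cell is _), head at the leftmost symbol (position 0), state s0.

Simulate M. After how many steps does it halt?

s0 | [#]##1_   read # → write 1, move +1, go to s0
s0 | 1[#]#1_   read # → write 1, move +1, go to s0
s0 | 11[#]1_   read # → write 1, move +1, go to s0
s0 | 111[1]_   read 1 → write _, move +1, go to s2
s2 | 111_[_]   read _ → write 0, move -1, go to s2
s2 | 111[_]0   read _ → write 0, move -1, go to s2
s2 | 11[1]00   read 1 → write _, move +1, go to s2
s2 | 11_[0]0
M halts after 7 transitions.

7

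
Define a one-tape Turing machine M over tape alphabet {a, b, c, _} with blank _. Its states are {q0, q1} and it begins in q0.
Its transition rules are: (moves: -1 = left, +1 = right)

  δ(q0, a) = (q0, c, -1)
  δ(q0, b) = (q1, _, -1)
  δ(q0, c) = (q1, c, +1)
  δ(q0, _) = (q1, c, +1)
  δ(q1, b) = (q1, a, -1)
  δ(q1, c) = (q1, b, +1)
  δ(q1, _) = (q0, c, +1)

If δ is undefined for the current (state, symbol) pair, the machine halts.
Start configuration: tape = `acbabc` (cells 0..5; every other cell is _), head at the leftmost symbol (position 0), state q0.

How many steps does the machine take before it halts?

8

q0 | _[a]cbabc   read a → write c, move -1, go to q0
q0 | [_]ccbabc   read _ → write c, move +1, go to q1
q1 | c[c]cbabc   read c → write b, move +1, go to q1
q1 | cb[c]babc   read c → write b, move +1, go to q1
q1 | cbb[b]abc   read b → write a, move -1, go to q1
q1 | cb[b]aabc   read b → write a, move -1, go to q1
q1 | c[b]aaabc   read b → write a, move -1, go to q1
q1 | [c]aaaabc   read c → write b, move +1, go to q1
q1 | b[a]aaabc
M halts after 8 transitions.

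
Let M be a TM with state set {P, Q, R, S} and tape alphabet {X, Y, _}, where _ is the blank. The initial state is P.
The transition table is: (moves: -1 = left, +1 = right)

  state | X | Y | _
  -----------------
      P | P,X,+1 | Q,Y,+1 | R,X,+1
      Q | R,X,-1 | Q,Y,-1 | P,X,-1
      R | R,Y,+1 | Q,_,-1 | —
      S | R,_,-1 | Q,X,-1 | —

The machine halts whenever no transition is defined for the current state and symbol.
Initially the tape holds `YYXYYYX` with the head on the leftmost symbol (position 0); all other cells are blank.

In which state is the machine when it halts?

R

state=P head=0 tape=___[Y]YXYYYX   (P,Y)→(Q,Y,+1)
state=Q head=1 tape=___Y[Y]XYYYX   (Q,Y)→(Q,Y,-1)
state=Q head=0 tape=___[Y]YXYYYX   (Q,Y)→(Q,Y,-1)
state=Q head=-1 tape=__[_]YYXYYYX   (Q,_)→(P,X,-1)
state=P head=-2 tape=_[_]XYYXYYYX   (P,_)→(R,X,+1)
state=R head=-1 tape=_X[X]YYXYYYX   (R,X)→(R,Y,+1)
state=R head=0 tape=_XY[Y]YXYYYX   (R,Y)→(Q,_,-1)
state=Q head=-1 tape=_X[Y]_YXYYYX   (Q,Y)→(Q,Y,-1)
state=Q head=-2 tape=_[X]Y_YXYYYX   (Q,X)→(R,X,-1)
state=R head=-3 tape=[_]XY_YXYYYX
No transition is defined for (R, _); M halts in state R.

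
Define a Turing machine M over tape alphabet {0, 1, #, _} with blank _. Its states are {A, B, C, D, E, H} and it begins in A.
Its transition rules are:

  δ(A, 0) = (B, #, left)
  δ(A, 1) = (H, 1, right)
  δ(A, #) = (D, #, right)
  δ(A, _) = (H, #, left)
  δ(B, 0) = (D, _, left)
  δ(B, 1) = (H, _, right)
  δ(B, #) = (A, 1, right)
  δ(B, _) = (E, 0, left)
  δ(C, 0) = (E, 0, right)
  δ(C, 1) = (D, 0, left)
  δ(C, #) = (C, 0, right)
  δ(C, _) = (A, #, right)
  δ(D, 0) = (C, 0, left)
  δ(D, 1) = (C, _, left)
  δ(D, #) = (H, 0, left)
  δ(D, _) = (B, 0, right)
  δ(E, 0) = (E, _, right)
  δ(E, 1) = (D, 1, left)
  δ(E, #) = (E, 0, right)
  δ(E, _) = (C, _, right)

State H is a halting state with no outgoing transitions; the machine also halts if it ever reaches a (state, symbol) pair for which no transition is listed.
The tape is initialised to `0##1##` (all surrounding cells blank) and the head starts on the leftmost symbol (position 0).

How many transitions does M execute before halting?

A | __[0]##1##   read 0 → write #, move left, go to B
B | _[_]###1##   read _ → write 0, move left, go to E
E | [_]0###1##   read _ → write _, move right, go to C
C | _[0]###1##   read 0 → write 0, move right, go to E
E | _0[#]##1##   read # → write 0, move right, go to E
E | _00[#]#1##   read # → write 0, move right, go to E
E | _000[#]1##   read # → write 0, move right, go to E
E | _0000[1]##   read 1 → write 1, move left, go to D
D | _000[0]1##   read 0 → write 0, move left, go to C
C | _00[0]01##   read 0 → write 0, move right, go to E
E | _000[0]1##   read 0 → write _, move right, go to E
E | _000_[1]##   read 1 → write 1, move left, go to D
D | _000[_]1##   read _ → write 0, move right, go to B
B | _0000[1]##   read 1 → write _, move right, go to H
H | _0000_[#]#
M halts after 14 transitions.

14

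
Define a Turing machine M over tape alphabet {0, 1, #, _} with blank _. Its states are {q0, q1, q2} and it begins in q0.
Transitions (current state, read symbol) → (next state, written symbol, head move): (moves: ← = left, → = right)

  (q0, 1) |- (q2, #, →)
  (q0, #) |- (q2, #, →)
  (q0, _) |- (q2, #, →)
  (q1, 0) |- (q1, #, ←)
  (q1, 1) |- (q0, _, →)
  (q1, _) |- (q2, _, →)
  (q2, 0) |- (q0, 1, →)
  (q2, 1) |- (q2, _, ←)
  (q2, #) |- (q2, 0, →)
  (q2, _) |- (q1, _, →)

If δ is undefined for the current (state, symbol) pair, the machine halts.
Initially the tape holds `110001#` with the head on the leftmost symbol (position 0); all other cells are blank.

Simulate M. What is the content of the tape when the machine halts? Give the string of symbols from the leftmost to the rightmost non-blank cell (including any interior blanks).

0_0101#

q0 | [1]10001#   read 1 → write #, move →, go to q2
q2 | #[1]0001#   read 1 → write _, move ←, go to q2
q2 | [#]_0001#   read # → write 0, move →, go to q2
q2 | 0[_]0001#   read _ → write _, move →, go to q1
q1 | 0_[0]001#   read 0 → write #, move ←, go to q1
q1 | 0[_]#001#   read _ → write _, move →, go to q2
q2 | 0_[#]001#   read # → write 0, move →, go to q2
q2 | 0_0[0]01#   read 0 → write 1, move →, go to q0
q0 | 0_01[0]1#
The non-blank tape span at halt is 0_0101#.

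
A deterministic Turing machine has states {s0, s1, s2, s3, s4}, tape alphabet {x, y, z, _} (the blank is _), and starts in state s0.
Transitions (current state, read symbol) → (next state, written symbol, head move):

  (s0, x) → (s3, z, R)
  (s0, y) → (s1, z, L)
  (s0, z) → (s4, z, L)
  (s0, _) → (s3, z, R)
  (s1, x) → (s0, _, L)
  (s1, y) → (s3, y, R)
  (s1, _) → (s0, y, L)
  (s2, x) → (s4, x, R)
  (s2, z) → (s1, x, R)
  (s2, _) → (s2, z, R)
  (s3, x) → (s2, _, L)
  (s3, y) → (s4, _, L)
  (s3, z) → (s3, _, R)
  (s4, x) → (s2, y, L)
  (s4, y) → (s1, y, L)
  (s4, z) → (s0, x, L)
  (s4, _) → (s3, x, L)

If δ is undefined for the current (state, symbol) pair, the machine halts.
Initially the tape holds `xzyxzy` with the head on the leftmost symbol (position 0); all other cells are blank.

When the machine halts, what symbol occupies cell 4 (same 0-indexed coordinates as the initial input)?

s0 | __[x]zyxzy   read x → write z, move R, go to s3
s3 | __z[z]yxzy   read z → write _, move R, go to s3
s3 | __z_[y]xzy   read y → write _, move L, go to s4
s4 | __z[_]_xzy   read _ → write x, move L, go to s3
s3 | __[z]x_xzy   read z → write _, move R, go to s3
s3 | ___[x]_xzy   read x → write _, move L, go to s2
s2 | __[_]__xzy   read _ → write z, move R, go to s2
s2 | __z[_]_xzy   read _ → write z, move R, go to s2
s2 | __zz[_]xzy   read _ → write z, move R, go to s2
s2 | __zzz[x]zy   read x → write x, move R, go to s4
s4 | __zzzx[z]y   read z → write x, move L, go to s0
s0 | __zzz[x]xy   read x → write z, move R, go to s3
s3 | __zzzz[x]y   read x → write _, move L, go to s2
s2 | __zzz[z]_y   read z → write x, move R, go to s1
s1 | __zzzx[_]y   read _ → write y, move L, go to s0
s0 | __zzz[x]yy   read x → write z, move R, go to s3
s3 | __zzzz[y]y   read y → write _, move L, go to s4
s4 | __zzz[z]_y   read z → write x, move L, go to s0
s0 | __zz[z]x_y   read z → write z, move L, go to s4
s4 | __z[z]zx_y   read z → write x, move L, go to s0
s0 | __[z]xzx_y   read z → write z, move L, go to s4
s4 | _[_]zxzx_y   read _ → write x, move L, go to s3
s3 | [_]xzxzx_y
Cell 4 holds _ when M halts.

_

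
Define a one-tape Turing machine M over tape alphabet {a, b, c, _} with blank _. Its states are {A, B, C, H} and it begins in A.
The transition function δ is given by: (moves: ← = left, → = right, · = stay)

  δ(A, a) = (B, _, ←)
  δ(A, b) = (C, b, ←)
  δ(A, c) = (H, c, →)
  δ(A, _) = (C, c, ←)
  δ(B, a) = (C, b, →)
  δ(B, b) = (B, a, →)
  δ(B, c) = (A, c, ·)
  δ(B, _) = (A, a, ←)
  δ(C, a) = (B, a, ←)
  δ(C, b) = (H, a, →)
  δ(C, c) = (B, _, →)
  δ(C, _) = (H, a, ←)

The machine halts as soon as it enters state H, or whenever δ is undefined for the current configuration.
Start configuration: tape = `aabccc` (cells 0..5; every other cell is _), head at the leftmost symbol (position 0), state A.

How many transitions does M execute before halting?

4

state=A head=0 tape=____[a]abccc   (A,a)→(B,_,←)
state=B head=-1 tape=___[_]_abccc   (B,_)→(A,a,←)
state=A head=-2 tape=__[_]a_abccc   (A,_)→(C,c,←)
state=C head=-3 tape=_[_]ca_abccc   (C,_)→(H,a,←)
state=H head=-4 tape=[_]aca_abccc
M halts after 4 transitions.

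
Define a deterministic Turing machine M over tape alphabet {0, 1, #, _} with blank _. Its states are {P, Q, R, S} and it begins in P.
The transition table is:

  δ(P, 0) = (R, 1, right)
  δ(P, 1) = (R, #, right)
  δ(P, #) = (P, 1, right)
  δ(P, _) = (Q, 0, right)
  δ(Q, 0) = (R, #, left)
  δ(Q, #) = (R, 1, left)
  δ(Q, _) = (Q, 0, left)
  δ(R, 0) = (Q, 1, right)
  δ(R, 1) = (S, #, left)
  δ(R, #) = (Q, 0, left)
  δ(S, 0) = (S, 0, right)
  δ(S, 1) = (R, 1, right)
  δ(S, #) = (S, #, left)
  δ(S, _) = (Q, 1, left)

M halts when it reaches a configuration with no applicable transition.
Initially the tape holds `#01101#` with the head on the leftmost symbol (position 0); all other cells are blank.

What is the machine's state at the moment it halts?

state=P head=0 tape=[#]01101#   (P,#)→(P,1,right)
state=P head=1 tape=1[0]1101#   (P,0)→(R,1,right)
state=R head=2 tape=11[1]101#   (R,1)→(S,#,left)
state=S head=1 tape=1[1]#101#   (S,1)→(R,1,right)
state=R head=2 tape=11[#]101#   (R,#)→(Q,0,left)
state=Q head=1 tape=1[1]0101#
No transition is defined for (Q, 1); M halts in state Q.

Q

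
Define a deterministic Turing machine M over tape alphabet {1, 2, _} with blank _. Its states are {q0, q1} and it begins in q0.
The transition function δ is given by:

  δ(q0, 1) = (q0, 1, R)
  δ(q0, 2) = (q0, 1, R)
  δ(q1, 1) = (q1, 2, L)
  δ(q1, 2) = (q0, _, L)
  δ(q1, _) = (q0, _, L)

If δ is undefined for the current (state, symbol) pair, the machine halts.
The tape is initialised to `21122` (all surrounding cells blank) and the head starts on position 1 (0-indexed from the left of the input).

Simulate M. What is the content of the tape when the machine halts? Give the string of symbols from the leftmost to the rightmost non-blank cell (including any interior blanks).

21111

state=q0 head=1 tape=2[1]122_   (q0,1)→(q0,1,R)
state=q0 head=2 tape=21[1]22_   (q0,1)→(q0,1,R)
state=q0 head=3 tape=211[2]2_   (q0,2)→(q0,1,R)
state=q0 head=4 tape=2111[2]_   (q0,2)→(q0,1,R)
state=q0 head=5 tape=21111[_]
The non-blank tape span at halt is 21111.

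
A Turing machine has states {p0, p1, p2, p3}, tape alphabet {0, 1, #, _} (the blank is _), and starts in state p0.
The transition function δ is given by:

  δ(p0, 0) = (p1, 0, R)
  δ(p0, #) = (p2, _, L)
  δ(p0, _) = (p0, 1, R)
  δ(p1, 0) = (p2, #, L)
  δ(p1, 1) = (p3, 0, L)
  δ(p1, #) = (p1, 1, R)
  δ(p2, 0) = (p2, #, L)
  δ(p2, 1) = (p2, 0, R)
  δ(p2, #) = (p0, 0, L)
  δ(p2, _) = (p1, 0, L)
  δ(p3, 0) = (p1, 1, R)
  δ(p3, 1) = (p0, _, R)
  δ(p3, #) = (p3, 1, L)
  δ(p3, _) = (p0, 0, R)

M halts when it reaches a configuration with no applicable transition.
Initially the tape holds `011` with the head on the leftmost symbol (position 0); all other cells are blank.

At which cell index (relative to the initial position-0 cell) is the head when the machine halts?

-2

state=p0 head=0 tape=__[0]11   (p0,0)→(p1,0,R)
state=p1 head=1 tape=__0[1]1   (p1,1)→(p3,0,L)
state=p3 head=0 tape=__[0]01   (p3,0)→(p1,1,R)
state=p1 head=1 tape=__1[0]1   (p1,0)→(p2,#,L)
state=p2 head=0 tape=__[1]#1   (p2,1)→(p2,0,R)
state=p2 head=1 tape=__0[#]1   (p2,#)→(p0,0,L)
state=p0 head=0 tape=__[0]01   (p0,0)→(p1,0,R)
state=p1 head=1 tape=__0[0]1   (p1,0)→(p2,#,L)
state=p2 head=0 tape=__[0]#1   (p2,0)→(p2,#,L)
state=p2 head=-1 tape=_[_]##1   (p2,_)→(p1,0,L)
state=p1 head=-2 tape=[_]0##1
At halt the head is at cell -2.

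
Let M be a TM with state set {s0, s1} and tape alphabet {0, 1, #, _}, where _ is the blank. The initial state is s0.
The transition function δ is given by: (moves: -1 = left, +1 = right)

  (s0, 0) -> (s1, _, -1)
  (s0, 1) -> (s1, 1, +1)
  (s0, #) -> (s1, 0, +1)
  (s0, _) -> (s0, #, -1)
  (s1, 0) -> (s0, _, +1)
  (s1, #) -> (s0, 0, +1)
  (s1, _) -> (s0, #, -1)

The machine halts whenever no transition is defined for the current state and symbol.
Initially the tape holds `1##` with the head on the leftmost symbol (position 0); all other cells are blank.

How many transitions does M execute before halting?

18

s0 | [1]##__   read 1 → write 1, move +1, go to s1
s1 | 1[#]#__   read # → write 0, move +1, go to s0
s0 | 10[#]__   read # → write 0, move +1, go to s1
s1 | 100[_]_   read _ → write #, move -1, go to s0
s0 | 10[0]#_   read 0 → write _, move -1, go to s1
s1 | 1[0]_#_   read 0 → write _, move +1, go to s0
s0 | 1_[_]#_   read _ → write #, move -1, go to s0
s0 | 1[_]##_   read _ → write #, move -1, go to s0
s0 | [1]###_   read 1 → write 1, move +1, go to s1
s1 | 1[#]##_   read # → write 0, move +1, go to s0
s0 | 10[#]#_   read # → write 0, move +1, go to s1
s1 | 100[#]_   read # → write 0, move +1, go to s0
s0 | 1000[_]   read _ → write #, move -1, go to s0
s0 | 100[0]#   read 0 → write _, move -1, go to s1
s1 | 10[0]_#   read 0 → write _, move +1, go to s0
s0 | 10_[_]#   read _ → write #, move -1, go to s0
s0 | 10[_]##   read _ → write #, move -1, go to s0
s0 | 1[0]###   read 0 → write _, move -1, go to s1
s1 | [1]_###
M halts after 18 transitions.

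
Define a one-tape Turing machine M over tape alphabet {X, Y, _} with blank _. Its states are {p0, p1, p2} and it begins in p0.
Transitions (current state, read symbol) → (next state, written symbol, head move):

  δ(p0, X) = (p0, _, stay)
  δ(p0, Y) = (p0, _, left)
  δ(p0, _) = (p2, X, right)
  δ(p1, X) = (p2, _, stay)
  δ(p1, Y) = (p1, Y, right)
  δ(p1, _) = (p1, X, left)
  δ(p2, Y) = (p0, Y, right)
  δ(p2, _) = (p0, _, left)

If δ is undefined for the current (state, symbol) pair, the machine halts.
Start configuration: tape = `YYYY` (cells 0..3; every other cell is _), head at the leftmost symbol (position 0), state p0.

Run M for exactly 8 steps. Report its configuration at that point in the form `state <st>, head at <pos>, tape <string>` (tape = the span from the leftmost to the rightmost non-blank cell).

p0 | _[Y]YYY   read Y → write _, move left, go to p0
p0 | [_]_YYY   read _ → write X, move right, go to p2
p2 | X[_]YYY   read _ → write _, move left, go to p0
p0 | [X]_YYY   read X → write _, move stay, go to p0
p0 | [_]_YYY   read _ → write X, move right, go to p2
p2 | X[_]YYY   read _ → write _, move left, go to p0
p0 | [X]_YYY   read X → write _, move stay, go to p0
p0 | [_]_YYY   read _ → write X, move right, go to p2
p2 | X[_]YYY
After 8 steps: state p2, head at 0, tape X_YYY.

state p2, head at 0, tape X_YYY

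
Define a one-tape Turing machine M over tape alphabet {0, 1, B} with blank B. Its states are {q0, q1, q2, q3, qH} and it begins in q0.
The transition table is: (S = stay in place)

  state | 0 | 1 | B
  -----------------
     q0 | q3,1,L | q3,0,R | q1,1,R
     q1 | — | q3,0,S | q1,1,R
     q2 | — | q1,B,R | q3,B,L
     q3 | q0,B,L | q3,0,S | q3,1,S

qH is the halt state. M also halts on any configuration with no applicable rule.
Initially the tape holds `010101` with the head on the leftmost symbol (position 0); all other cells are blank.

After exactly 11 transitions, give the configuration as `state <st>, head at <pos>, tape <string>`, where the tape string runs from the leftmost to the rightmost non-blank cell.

q0 | BB[0]10101   read 0 → write 1, move L, go to q3
q3 | B[B]110101   read B → write 1, move S, go to q3
q3 | B[1]110101   read 1 → write 0, move S, go to q3
q3 | B[0]110101   read 0 → write B, move L, go to q0
q0 | [B]B110101   read B → write 1, move R, go to q1
q1 | 1[B]110101   read B → write 1, move R, go to q1
q1 | 11[1]10101   read 1 → write 0, move S, go to q3
q3 | 11[0]10101   read 0 → write B, move L, go to q0
q0 | 1[1]B10101   read 1 → write 0, move R, go to q3
q3 | 10[B]10101   read B → write 1, move S, go to q3
q3 | 10[1]10101   read 1 → write 0, move S, go to q3
q3 | 10[0]10101
After 11 steps: state q3, head at 0, tape 10010101.

state q3, head at 0, tape 10010101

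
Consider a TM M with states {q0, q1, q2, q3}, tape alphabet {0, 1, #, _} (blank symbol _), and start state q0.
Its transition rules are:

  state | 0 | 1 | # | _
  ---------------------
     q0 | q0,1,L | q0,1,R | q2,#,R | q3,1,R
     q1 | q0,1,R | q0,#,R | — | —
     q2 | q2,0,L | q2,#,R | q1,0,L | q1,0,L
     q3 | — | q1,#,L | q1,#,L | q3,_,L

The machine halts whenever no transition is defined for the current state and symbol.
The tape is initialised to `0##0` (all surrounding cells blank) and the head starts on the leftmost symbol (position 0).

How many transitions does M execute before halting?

6

q0 | _[0]##0   read 0 → write 1, move L, go to q0
q0 | [_]1##0   read _ → write 1, move R, go to q3
q3 | 1[1]##0   read 1 → write #, move L, go to q1
q1 | [1]###0   read 1 → write #, move R, go to q0
q0 | #[#]##0   read # → write #, move R, go to q2
q2 | ##[#]#0   read # → write 0, move L, go to q1
q1 | #[#]0#0
M halts after 6 transitions.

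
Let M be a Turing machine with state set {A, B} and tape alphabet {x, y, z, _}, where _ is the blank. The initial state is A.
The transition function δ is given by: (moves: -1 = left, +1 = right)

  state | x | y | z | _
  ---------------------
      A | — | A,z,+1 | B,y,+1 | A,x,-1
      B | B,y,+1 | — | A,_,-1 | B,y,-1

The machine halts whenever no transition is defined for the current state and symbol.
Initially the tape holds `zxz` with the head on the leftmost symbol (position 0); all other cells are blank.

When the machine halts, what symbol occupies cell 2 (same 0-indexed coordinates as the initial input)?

A | [z]xz_   read z → write y, move +1, go to B
B | y[x]z_   read x → write y, move +1, go to B
B | yy[z]_   read z → write _, move -1, go to A
A | y[y]__   read y → write z, move +1, go to A
A | yz[_]_   read _ → write x, move -1, go to A
A | y[z]x_   read z → write y, move +1, go to B
B | yy[x]_   read x → write y, move +1, go to B
B | yyy[_]   read _ → write y, move -1, go to B
B | yy[y]y
Cell 2 holds y when M halts.

y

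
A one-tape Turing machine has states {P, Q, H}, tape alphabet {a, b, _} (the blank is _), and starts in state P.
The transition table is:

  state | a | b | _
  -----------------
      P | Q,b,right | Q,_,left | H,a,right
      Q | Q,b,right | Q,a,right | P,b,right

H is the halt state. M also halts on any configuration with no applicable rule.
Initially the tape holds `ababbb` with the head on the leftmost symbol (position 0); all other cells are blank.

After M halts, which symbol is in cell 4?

state=P head=0 tape=[a]babbb___   (P,a)→(Q,b,right)
state=Q head=1 tape=b[b]abbb___   (Q,b)→(Q,a,right)
state=Q head=2 tape=ba[a]bbb___   (Q,a)→(Q,b,right)
state=Q head=3 tape=bab[b]bb___   (Q,b)→(Q,a,right)
state=Q head=4 tape=baba[b]b___   (Q,b)→(Q,a,right)
state=Q head=5 tape=babaa[b]___   (Q,b)→(Q,a,right)
state=Q head=6 tape=babaaa[_]__   (Q,_)→(P,b,right)
state=P head=7 tape=babaaab[_]_   (P,_)→(H,a,right)
state=H head=8 tape=babaaaba[_]
Cell 4 holds a when M halts.

a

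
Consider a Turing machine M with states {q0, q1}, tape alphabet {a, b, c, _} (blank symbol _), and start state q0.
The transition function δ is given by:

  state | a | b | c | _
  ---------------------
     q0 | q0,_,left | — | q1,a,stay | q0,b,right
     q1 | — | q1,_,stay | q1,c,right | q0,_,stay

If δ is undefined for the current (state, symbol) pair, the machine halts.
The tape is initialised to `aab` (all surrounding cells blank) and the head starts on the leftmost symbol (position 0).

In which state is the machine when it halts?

q0

state=q0 head=0 tape=_[a]ab   (q0,a)→(q0,_,left)
state=q0 head=-1 tape=[_]_ab   (q0,_)→(q0,b,right)
state=q0 head=0 tape=b[_]ab   (q0,_)→(q0,b,right)
state=q0 head=1 tape=bb[a]b   (q0,a)→(q0,_,left)
state=q0 head=0 tape=b[b]_b
No transition is defined for (q0, b); M halts in state q0.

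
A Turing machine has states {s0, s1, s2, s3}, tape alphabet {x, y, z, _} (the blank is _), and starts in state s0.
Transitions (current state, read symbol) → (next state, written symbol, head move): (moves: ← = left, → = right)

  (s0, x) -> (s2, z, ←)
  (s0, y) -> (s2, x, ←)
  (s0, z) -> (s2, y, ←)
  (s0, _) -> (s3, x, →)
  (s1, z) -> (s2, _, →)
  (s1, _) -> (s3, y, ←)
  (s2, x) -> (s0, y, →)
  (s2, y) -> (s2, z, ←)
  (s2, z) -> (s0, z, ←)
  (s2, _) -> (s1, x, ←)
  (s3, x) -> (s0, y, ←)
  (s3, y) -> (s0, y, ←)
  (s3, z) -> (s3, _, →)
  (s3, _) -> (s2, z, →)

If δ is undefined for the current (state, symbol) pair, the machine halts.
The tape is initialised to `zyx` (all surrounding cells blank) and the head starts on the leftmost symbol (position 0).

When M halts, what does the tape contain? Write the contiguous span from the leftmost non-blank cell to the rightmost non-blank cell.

state=s0 head=0 tape=____[z]yx   (s0,z)→(s2,y,←)
state=s2 head=-1 tape=___[_]yyx   (s2,_)→(s1,x,←)
state=s1 head=-2 tape=__[_]xyyx   (s1,_)→(s3,y,←)
state=s3 head=-3 tape=_[_]yxyyx   (s3,_)→(s2,z,→)
state=s2 head=-2 tape=_z[y]xyyx   (s2,y)→(s2,z,←)
state=s2 head=-3 tape=_[z]zxyyx   (s2,z)→(s0,z,←)
state=s0 head=-4 tape=[_]zzxyyx   (s0,_)→(s3,x,→)
state=s3 head=-3 tape=x[z]zxyyx   (s3,z)→(s3,_,→)
state=s3 head=-2 tape=x_[z]xyyx   (s3,z)→(s3,_,→)
state=s3 head=-1 tape=x__[x]yyx   (s3,x)→(s0,y,←)
state=s0 head=-2 tape=x_[_]yyyx   (s0,_)→(s3,x,→)
state=s3 head=-1 tape=x_x[y]yyx   (s3,y)→(s0,y,←)
state=s0 head=-2 tape=x_[x]yyyx   (s0,x)→(s2,z,←)
state=s2 head=-3 tape=x[_]zyyyx   (s2,_)→(s1,x,←)
state=s1 head=-4 tape=[x]xzyyyx
The non-blank tape span at halt is xxzyyyx.

xxzyyyx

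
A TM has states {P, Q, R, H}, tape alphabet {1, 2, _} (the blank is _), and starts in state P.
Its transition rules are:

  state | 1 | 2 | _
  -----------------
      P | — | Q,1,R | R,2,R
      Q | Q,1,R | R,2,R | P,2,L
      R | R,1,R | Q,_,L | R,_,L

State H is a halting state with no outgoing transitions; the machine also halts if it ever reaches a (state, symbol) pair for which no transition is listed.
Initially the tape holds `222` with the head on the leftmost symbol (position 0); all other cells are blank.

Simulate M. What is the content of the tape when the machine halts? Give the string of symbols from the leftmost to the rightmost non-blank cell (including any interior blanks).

state=P head=0 tape=[2]22   (P,2)→(Q,1,R)
state=Q head=1 tape=1[2]2   (Q,2)→(R,2,R)
state=R head=2 tape=12[2]   (R,2)→(Q,_,L)
state=Q head=1 tape=1[2]_   (Q,2)→(R,2,R)
state=R head=2 tape=12[_]   (R,_)→(R,_,L)
state=R head=1 tape=1[2]_   (R,2)→(Q,_,L)
state=Q head=0 tape=[1]__   (Q,1)→(Q,1,R)
state=Q head=1 tape=1[_]_   (Q,_)→(P,2,L)
state=P head=0 tape=[1]2_
The non-blank tape span at halt is 12.

12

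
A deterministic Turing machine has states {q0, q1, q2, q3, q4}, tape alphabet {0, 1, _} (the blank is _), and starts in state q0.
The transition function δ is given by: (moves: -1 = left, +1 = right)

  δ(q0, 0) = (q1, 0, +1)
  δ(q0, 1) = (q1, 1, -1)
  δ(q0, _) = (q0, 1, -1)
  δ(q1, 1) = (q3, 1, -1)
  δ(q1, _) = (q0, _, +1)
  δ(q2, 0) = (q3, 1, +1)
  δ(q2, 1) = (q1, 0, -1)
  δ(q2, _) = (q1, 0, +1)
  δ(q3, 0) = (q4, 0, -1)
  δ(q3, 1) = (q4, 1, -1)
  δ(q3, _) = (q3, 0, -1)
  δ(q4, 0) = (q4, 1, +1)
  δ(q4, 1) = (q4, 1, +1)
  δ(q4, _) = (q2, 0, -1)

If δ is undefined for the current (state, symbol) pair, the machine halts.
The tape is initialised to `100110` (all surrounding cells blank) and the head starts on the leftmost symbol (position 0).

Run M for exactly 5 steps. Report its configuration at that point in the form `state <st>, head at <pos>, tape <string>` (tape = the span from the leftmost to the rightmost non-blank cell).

state q1, head at -1, tape 100110

q0 | _[1]00110   read 1 → write 1, move -1, go to q1
q1 | [_]100110   read _ → write _, move +1, go to q0
q0 | _[1]00110   read 1 → write 1, move -1, go to q1
q1 | [_]100110   read _ → write _, move +1, go to q0
q0 | _[1]00110   read 1 → write 1, move -1, go to q1
q1 | [_]100110
After 5 steps: state q1, head at -1, tape 100110.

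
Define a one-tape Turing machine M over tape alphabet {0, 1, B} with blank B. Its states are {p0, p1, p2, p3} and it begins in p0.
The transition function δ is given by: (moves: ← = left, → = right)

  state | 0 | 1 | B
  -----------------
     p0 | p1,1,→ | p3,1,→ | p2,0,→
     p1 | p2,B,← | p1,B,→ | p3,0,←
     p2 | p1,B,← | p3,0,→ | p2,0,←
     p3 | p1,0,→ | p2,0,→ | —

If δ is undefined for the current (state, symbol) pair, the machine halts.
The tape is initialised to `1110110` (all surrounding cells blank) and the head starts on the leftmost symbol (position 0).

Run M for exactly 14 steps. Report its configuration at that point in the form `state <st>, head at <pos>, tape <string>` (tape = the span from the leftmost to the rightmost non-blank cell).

state p3, head at 0, tape 0BB00

state=p0 head=0 tape=[1]110110   (p0,1)→(p3,1,→)
state=p3 head=1 tape=1[1]10110   (p3,1)→(p2,0,→)
state=p2 head=2 tape=10[1]0110   (p2,1)→(p3,0,→)
state=p3 head=3 tape=100[0]110   (p3,0)→(p1,0,→)
state=p1 head=4 tape=1000[1]10   (p1,1)→(p1,B,→)
state=p1 head=5 tape=1000B[1]0   (p1,1)→(p1,B,→)
state=p1 head=6 tape=1000BB[0]   (p1,0)→(p2,B,←)
state=p2 head=5 tape=1000B[B]B   (p2,B)→(p2,0,←)
state=p2 head=4 tape=1000[B]0B   (p2,B)→(p2,0,←)
state=p2 head=3 tape=100[0]00B   (p2,0)→(p1,B,←)
state=p1 head=2 tape=10[0]B00B   (p1,0)→(p2,B,←)
state=p2 head=1 tape=1[0]BB00B   (p2,0)→(p1,B,←)
state=p1 head=0 tape=[1]BBB00B   (p1,1)→(p1,B,→)
state=p1 head=1 tape=B[B]BB00B   (p1,B)→(p3,0,←)
state=p3 head=0 tape=[B]0BB00B
After 14 steps: state p3, head at 0, tape 0BB00.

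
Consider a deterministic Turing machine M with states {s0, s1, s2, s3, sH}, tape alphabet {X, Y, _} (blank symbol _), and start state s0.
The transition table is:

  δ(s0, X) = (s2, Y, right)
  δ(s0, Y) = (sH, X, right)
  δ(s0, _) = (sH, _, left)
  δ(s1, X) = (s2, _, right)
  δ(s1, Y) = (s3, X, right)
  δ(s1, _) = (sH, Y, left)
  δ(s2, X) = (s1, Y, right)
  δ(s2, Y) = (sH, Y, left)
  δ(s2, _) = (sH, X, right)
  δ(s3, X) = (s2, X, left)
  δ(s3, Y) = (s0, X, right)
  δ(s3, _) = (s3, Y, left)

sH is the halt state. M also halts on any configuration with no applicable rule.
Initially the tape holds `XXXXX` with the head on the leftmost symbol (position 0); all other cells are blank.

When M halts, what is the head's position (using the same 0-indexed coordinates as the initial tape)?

6

s0 | [X]XXXX__   read X → write Y, move right, go to s2
s2 | Y[X]XXX__   read X → write Y, move right, go to s1
s1 | YY[X]XX__   read X → write _, move right, go to s2
s2 | YY_[X]X__   read X → write Y, move right, go to s1
s1 | YY_Y[X]__   read X → write _, move right, go to s2
s2 | YY_Y_[_]_   read _ → write X, move right, go to sH
sH | YY_Y_X[_]
At halt the head is at cell 6.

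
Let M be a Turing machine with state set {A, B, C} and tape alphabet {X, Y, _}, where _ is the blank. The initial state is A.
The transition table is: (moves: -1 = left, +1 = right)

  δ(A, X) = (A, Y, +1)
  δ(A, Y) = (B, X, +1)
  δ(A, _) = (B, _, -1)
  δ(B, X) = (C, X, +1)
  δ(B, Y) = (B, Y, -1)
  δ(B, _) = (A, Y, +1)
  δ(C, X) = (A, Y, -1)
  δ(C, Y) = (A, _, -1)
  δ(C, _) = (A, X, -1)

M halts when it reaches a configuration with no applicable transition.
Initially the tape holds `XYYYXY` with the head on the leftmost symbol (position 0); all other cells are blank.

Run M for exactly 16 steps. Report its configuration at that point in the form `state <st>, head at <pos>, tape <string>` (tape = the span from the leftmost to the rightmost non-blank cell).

state B, head at 0, tape YY__YXY

state=A head=0 tape=_[X]YYYXY   (A,X)→(A,Y,+1)
state=A head=1 tape=_Y[Y]YYXY   (A,Y)→(B,X,+1)
state=B head=2 tape=_YX[Y]YXY   (B,Y)→(B,Y,-1)
state=B head=1 tape=_Y[X]YYXY   (B,X)→(C,X,+1)
state=C head=2 tape=_YX[Y]YXY   (C,Y)→(A,_,-1)
state=A head=1 tape=_Y[X]_YXY   (A,X)→(A,Y,+1)
state=A head=2 tape=_YY[_]YXY   (A,_)→(B,_,-1)
state=B head=1 tape=_Y[Y]_YXY   (B,Y)→(B,Y,-1)
state=B head=0 tape=_[Y]Y_YXY   (B,Y)→(B,Y,-1)
state=B head=-1 tape=[_]YY_YXY   (B,_)→(A,Y,+1)
state=A head=0 tape=Y[Y]Y_YXY   (A,Y)→(B,X,+1)
state=B head=1 tape=YX[Y]_YXY   (B,Y)→(B,Y,-1)
state=B head=0 tape=Y[X]Y_YXY   (B,X)→(C,X,+1)
state=C head=1 tape=YX[Y]_YXY   (C,Y)→(A,_,-1)
state=A head=0 tape=Y[X]__YXY   (A,X)→(A,Y,+1)
state=A head=1 tape=YY[_]_YXY   (A,_)→(B,_,-1)
state=B head=0 tape=Y[Y]__YXY
After 16 steps: state B, head at 0, tape YY__YXY.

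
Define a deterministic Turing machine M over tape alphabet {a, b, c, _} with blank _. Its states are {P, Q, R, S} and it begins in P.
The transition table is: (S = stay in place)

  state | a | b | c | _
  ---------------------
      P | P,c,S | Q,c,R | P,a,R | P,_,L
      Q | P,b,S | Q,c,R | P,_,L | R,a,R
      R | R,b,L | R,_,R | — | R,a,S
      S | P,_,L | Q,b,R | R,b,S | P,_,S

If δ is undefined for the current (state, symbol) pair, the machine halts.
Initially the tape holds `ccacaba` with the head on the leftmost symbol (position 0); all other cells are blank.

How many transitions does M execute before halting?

P | [c]cacaba__   read c → write a, move R, go to P
P | a[c]acaba__   read c → write a, move R, go to P
P | aa[a]caba__   read a → write c, move S, go to P
P | aa[c]caba__   read c → write a, move R, go to P
P | aaa[c]aba__   read c → write a, move R, go to P
P | aaaa[a]ba__   read a → write c, move S, go to P
P | aaaa[c]ba__   read c → write a, move R, go to P
P | aaaaa[b]a__   read b → write c, move R, go to Q
Q | aaaaac[a]__   read a → write b, move S, go to P
P | aaaaac[b]__   read b → write c, move R, go to Q
Q | aaaaacc[_]_   read _ → write a, move R, go to R
R | aaaaacca[_]   read _ → write a, move S, go to R
R | aaaaacca[a]   read a → write b, move L, go to R
R | aaaaacc[a]b   read a → write b, move L, go to R
R | aaaaac[c]bb
M halts after 14 transitions.

14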